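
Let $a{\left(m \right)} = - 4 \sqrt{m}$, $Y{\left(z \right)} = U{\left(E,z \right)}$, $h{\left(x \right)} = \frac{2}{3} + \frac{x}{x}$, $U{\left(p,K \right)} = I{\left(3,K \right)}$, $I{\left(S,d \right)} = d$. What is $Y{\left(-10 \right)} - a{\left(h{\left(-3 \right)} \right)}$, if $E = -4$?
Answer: $-10 + \frac{4 \sqrt{15}}{3} \approx -4.836$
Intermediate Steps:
$U{\left(p,K \right)} = K$
$h{\left(x \right)} = \frac{5}{3}$ ($h{\left(x \right)} = 2 \cdot \frac{1}{3} + 1 = \frac{2}{3} + 1 = \frac{5}{3}$)
$Y{\left(z \right)} = z$
$Y{\left(-10 \right)} - a{\left(h{\left(-3 \right)} \right)} = -10 - - 4 \sqrt{\frac{5}{3}} = -10 - - 4 \frac{\sqrt{15}}{3} = -10 - - \frac{4 \sqrt{15}}{3} = -10 + \frac{4 \sqrt{15}}{3}$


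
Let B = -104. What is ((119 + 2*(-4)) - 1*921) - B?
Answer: -706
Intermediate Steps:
((119 + 2*(-4)) - 1*921) - B = ((119 + 2*(-4)) - 1*921) - 1*(-104) = ((119 - 8) - 921) + 104 = (111 - 921) + 104 = -810 + 104 = -706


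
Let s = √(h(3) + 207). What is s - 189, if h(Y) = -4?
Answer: -189 + √203 ≈ -174.75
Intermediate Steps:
s = √203 (s = √(-4 + 207) = √203 ≈ 14.248)
s - 189 = √203 - 189 = -189 + √203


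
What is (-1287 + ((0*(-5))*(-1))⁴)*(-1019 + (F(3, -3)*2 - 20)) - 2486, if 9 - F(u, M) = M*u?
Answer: 1288375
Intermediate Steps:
F(u, M) = 9 - M*u
(-1287 + ((0*(-5))*(-1))⁴)*(-1019 + (F(3, -3)*2 - 20)) - 2486 = (-1287 + ((0*(-5))*(-1))⁴)*(-1019 + ((9 - 1*(-3)*3)*2 - 20)) - 2486 = (-1287 + (0*(-1))⁴)*(-1019 + ((9 + 9)*2 - 20)) - 2486 = (-1287 + 0⁴)*(-1019 + (18*2 - 20)) - 2486 = (-1287 + 0)*(-1019 + (36 - 20)) - 2486 = -1287*(-1019 + 16) - 2486 = -1287*(-1003) - 2486 = 1290861 - 2486 = 1288375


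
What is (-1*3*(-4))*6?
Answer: 72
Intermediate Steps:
(-1*3*(-4))*6 = -3*(-4)*6 = 12*6 = 72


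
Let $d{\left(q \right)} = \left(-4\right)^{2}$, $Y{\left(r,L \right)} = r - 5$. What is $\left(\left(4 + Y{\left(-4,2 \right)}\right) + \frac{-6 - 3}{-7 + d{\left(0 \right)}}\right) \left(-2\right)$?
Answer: $12$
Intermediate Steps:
$Y{\left(r,L \right)} = -5 + r$ ($Y{\left(r,L \right)} = r - 5 = -5 + r$)
$d{\left(q \right)} = 16$
$\left(\left(4 + Y{\left(-4,2 \right)}\right) + \frac{-6 - 3}{-7 + d{\left(0 \right)}}\right) \left(-2\right) = \left(\left(4 - 9\right) + \frac{-6 - 3}{-7 + 16}\right) \left(-2\right) = \left(\left(4 - 9\right) - \frac{9}{9}\right) \left(-2\right) = \left(-5 - 1\right) \left(-2\right) = \left(-6\right) \left(-2\right) = 12$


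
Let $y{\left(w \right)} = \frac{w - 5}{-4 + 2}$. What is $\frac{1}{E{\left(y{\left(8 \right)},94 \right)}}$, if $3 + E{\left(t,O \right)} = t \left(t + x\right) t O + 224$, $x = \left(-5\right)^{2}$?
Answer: $\frac{4}{20765} \approx 0.00019263$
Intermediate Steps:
$x = 25$
$y{\left(w \right)} = \frac{5}{2} - \frac{w}{2}$ ($y{\left(w \right)} = \frac{-5 + w}{-2} = \left(-5 + w\right) \left(- \frac{1}{2}\right) = \frac{5}{2} - \frac{w}{2}$)
$E{\left(t,O \right)} = 221 + O t^{2} \left(25 + t\right)$ ($E{\left(t,O \right)} = -3 + \left(t \left(t + 25\right) t O + 224\right) = -3 + \left(t \left(25 + t\right) t O + 224\right) = -3 + \left(t^{2} \left(25 + t\right) O + 224\right) = -3 + \left(O t^{2} \left(25 + t\right) + 224\right) = -3 + \left(224 + O t^{2} \left(25 + t\right)\right) = 221 + O t^{2} \left(25 + t\right)$)
$\frac{1}{E{\left(y{\left(8 \right)},94 \right)}} = \frac{1}{221 + 94 \left(\frac{5}{2} - 4\right)^{3} + 25 \cdot 94 \left(\frac{5}{2} - 4\right)^{2}} = \frac{1}{221 + 94 \left(- \frac{3}{2}\right)^{3} + 25 \cdot 94 \left(- \frac{3}{2}\right)^{2}} = \frac{1}{221 + 94 \left(- \frac{27}{8}\right) + 25 \cdot 94 \cdot \frac{9}{4}} = \frac{1}{221 - \frac{1269}{4} + \frac{10575}{2}} = \frac{1}{\frac{20765}{4}} = \frac{4}{20765}$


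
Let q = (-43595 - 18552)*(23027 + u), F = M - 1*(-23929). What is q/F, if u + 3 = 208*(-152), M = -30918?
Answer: -18412656/241 ≈ -76401.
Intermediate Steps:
u = -31619 (u = -3 + 208*(-152) = -3 - 31616 = -31619)
F = -6989 (F = -30918 - 1*(-23929) = -30918 + 23929 = -6989)
q = 533967024 (q = (-43595 - 18552)*(23027 - 31619) = -62147*(-8592) = 533967024)
q/F = 533967024/(-6989) = 533967024*(-1/6989) = -18412656/241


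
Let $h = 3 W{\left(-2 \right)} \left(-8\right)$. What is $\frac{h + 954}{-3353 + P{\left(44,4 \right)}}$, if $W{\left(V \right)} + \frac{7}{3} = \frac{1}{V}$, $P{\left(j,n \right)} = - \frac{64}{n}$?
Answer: $- \frac{1022}{3369} \approx -0.30335$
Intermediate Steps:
$W{\left(V \right)} = - \frac{7}{3} + \frac{1}{V}$
$h = 68$ ($h = 3 \left(- \frac{7}{3} + \frac{1}{-2}\right) \left(-8\right) = 3 \left(- \frac{7}{3} - \frac{1}{2}\right) \left(-8\right) = 3 \left(- \frac{17}{6}\right) \left(-8\right) = \left(- \frac{17}{2}\right) \left(-8\right) = 68$)
$\frac{h + 954}{-3353 + P{\left(44,4 \right)}} = \frac{68 + 954}{-3353 - \frac{64}{4}} = \frac{1022}{-3353 - 16} = \frac{1022}{-3369} = 1022 \left(- \frac{1}{3369}\right) = - \frac{1022}{3369}$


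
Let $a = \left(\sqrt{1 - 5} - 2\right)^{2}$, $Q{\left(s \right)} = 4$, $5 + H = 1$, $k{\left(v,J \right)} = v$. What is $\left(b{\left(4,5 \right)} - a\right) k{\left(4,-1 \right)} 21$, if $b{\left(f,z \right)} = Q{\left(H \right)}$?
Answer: $336 + 672 i \approx 336.0 + 672.0 i$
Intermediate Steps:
$H = -4$ ($H = -5 + 1 = -4$)
$b{\left(f,z \right)} = 4$
$a = \left(-2 + 2 i\right)^{2}$ ($a = \left(\sqrt{-4} - 2\right)^{2} = \left(2 i - 2\right)^{2} = \left(-2 + 2 i\right)^{2} \approx - 8.0 i$)
$\left(b{\left(4,5 \right)} - a\right) k{\left(4,-1 \right)} 21 = \left(4 - - 8 i\right) 4 \cdot 21 = \left(4 + 8 i\right) 4 \cdot 21 = \left(16 + 32 i\right) 21 = 336 + 672 i$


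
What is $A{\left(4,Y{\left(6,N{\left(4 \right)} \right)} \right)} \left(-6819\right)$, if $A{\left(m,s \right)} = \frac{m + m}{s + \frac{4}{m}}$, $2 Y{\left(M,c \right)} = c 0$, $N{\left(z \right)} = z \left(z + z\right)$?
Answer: $-54552$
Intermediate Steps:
$N{\left(z \right)} = 2 z^{2}$ ($N{\left(z \right)} = z 2 z = 2 z^{2}$)
$Y{\left(M,c \right)} = 0$ ($Y{\left(M,c \right)} = \frac{c 0}{2} = \frac{1}{2} \cdot 0 = 0$)
$A{\left(m,s \right)} = \frac{2 m}{s + \frac{4}{m}}$
$A{\left(4,Y{\left(6,N{\left(4 \right)} \right)} \right)} \left(-6819\right) = \frac{2 \cdot 4^{2}}{4 + 4 \cdot 0} \left(-6819\right) = 2 \cdot 16 \frac{1}{4 + 0} \left(-6819\right) = 2 \cdot 16 \cdot \frac{1}{4} \left(-6819\right) = 8 \left(-6819\right) = -54552$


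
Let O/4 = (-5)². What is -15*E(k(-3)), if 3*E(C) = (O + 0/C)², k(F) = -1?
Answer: -50000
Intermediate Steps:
O = 100 (O = 4*(-5)² = 4*25 = 100)
E(C) = 10000/3 (E(C) = (100 + 0/C)²/3 = (100 + 0)²/3 = (⅓)*100² = (⅓)*10000 = 10000/3)
-15*E(k(-3)) = -15*10000/3 = -50000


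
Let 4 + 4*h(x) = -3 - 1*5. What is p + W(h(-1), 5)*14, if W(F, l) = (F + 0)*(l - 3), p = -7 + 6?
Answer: -85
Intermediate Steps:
p = -1
h(x) = -3 (h(x) = -1 + (-3 - 1*5)/4 = -1 + (-3 - 5)/4 = -1 + (¼)*(-8) = -1 - 2 = -3)
W(F, l) = F*(-3 + l)
p + W(h(-1), 5)*14 = -1 - 3*(-3 + 5)*14 = -1 - 3*2*14 = -1 - 6*14 = -1 - 84 = -85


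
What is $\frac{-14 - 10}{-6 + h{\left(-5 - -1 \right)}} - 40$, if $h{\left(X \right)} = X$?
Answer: $- \frac{188}{5} \approx -37.6$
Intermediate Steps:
$\frac{-14 - 10}{-6 + h{\left(-5 - -1 \right)}} - 40 = \frac{-14 - 10}{-6 - 4} - 40 = - \frac{24}{-6 + \left(-5 + 1\right)} - 40 = - \frac{24}{-6 - 4} - 40 = - \frac{24}{-10} - 40 = \left(-24\right) \left(- \frac{1}{10}\right) - 40 = \frac{12}{5} - 40 = - \frac{188}{5}$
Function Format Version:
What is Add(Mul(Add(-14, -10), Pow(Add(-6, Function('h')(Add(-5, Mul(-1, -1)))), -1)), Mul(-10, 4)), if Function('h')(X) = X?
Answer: Rational(-188, 5) ≈ -37.600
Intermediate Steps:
Add(Mul(Add(-14, -10), Pow(Add(-6, Function('h')(Add(-5, Mul(-1, -1)))), -1)), Mul(-10, 4)) = Add(Mul(Add(-14, -10), Pow(Add(-6, Add(-5, Mul(-1, -1))), -1)), Mul(-10, 4)) = Add(Mul(-24, Pow(Add(-6, Add(-5, 1)), -1)), -40) = Add(Mul(-24, Pow(Add(-6, -4), -1)), -40) = Add(Mul(-24, Pow(-10, -1)), -40) = Add(Mul(-24, Rational(-1, 10)), -40) = Add(Rational(12, 5), -40) = Rational(-188, 5)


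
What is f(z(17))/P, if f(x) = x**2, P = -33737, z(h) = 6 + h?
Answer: -529/33737 ≈ -0.015680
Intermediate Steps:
f(z(17))/P = (6 + 17)**2/(-33737) = 23**2*(-1/33737) = 529*(-1/33737) = -529/33737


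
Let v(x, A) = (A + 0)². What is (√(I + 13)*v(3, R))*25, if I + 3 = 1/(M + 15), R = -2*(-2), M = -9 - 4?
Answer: 200*√42 ≈ 1296.1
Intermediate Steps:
M = -13
R = 4
v(x, A) = A²
I = -5/2 (I = -3 + 1/(-13 + 15) = -3 + 1/2 = -3 + ½ = -5/2 ≈ -2.5000)
(√(I + 13)*v(3, R))*25 = (√(-5/2 + 13)*4²)*25 = (√(21/2)*16)*25 = ((√42/2)*16)*25 = (8*√42)*25 = 200*√42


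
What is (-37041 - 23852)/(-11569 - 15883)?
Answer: 60893/27452 ≈ 2.2182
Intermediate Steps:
(-37041 - 23852)/(-11569 - 15883) = -60893/(-27452) = -60893*(-1/27452) = 60893/27452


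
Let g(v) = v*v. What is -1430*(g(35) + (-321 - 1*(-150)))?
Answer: -1507220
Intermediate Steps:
g(v) = v²
-1430*(g(35) + (-321 - 1*(-150))) = -1430*(35² + (-321 - 1*(-150))) = -1430*(1225 + (-321 + 150)) = -1430*(1225 - 171) = -1430*1054 = -1507220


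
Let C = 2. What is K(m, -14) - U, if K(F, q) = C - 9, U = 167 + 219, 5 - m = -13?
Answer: -393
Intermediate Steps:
m = 18 (m = 5 - 1*(-13) = 5 + 13 = 18)
U = 386
K(F, q) = -7 (K(F, q) = 2 - 9 = -7)
K(m, -14) - U = -7 - 1*386 = -7 - 386 = -393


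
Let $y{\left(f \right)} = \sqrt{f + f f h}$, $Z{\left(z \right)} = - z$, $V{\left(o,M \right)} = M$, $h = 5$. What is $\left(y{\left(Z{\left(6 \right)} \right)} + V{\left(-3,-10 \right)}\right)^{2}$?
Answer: $\left(10 - \sqrt{174}\right)^{2} \approx 10.182$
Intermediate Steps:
$y{\left(f \right)} = \sqrt{f + 5 f^{2}}$ ($y{\left(f \right)} = \sqrt{f + f f 5} = \sqrt{f + f^{2} \cdot 5} = \sqrt{f + 5 f^{2}}$)
$\left(y{\left(Z{\left(6 \right)} \right)} + V{\left(-3,-10 \right)}\right)^{2} = \left(\sqrt{\left(-1\right) 6 \left(1 + 5 \left(\left(-1\right) 6\right)\right)} - 10\right)^{2} = \left(\sqrt{- 6 \left(1 + 5 \left(-6\right)\right)} - 10\right)^{2} = \left(\sqrt{- 6 \left(1 - 30\right)} - 10\right)^{2} = \left(\sqrt{\left(-6\right) \left(-29\right)} - 10\right)^{2} = \left(\sqrt{174} - 10\right)^{2} = \left(-10 + \sqrt{174}\right)^{2}$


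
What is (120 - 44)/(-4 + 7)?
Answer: 76/3 ≈ 25.333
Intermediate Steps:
(120 - 44)/(-4 + 7) = 76/3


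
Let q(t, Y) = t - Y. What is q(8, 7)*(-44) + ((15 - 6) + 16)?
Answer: -19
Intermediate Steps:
q(8, 7)*(-44) + ((15 - 6) + 16) = (8 - 1*7)*(-44) + ((15 - 6) + 16) = (8 - 7)*(-44) + (9 + 16) = 1*(-44) + 25 = -44 + 25 = -19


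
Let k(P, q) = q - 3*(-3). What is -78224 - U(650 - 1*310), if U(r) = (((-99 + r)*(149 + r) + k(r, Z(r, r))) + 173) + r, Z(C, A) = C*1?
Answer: -196935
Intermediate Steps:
Z(C, A) = C
k(P, q) = 9 + q (k(P, q) = q + 9 = 9 + q)
U(r) = 182 + 2*r + (-99 + r)*(149 + r) (U(r) = (((-99 + r)*(149 + r) + (9 + r)) + 173) + r = ((9 + r + (-99 + r)*(149 + r)) + 173) + r = (182 + r + (-99 + r)*(149 + r)) + r = 182 + 2*r + (-99 + r)*(149 + r))
-78224 - U(650 - 1*310) = -78224 - (-14569 + (650 - 1*310)**2 + 52*(650 - 1*310)) = -78224 - (-14569 + (650 - 310)**2 + 52*(650 - 310)) = -78224 - (-14569 + 340**2 + 52*340) = -78224 - (-14569 + 115600 + 17680) = -78224 - 1*118711 = -78224 - 118711 = -196935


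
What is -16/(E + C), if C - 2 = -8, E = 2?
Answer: 4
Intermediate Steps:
C = -6 (C = 2 - 8 = -6)
-16/(E + C) = -16/(2 - 6) = -16/(-4) = -1/4*(-16) = 4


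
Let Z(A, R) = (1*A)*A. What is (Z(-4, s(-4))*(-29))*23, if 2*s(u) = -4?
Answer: -10672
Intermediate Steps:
s(u) = -2 (s(u) = (1/2)*(-4) = -2)
Z(A, R) = A**2 (Z(A, R) = A*A = A**2)
(Z(-4, s(-4))*(-29))*23 = ((-4)**2*(-29))*23 = (16*(-29))*23 = -464*23 = -10672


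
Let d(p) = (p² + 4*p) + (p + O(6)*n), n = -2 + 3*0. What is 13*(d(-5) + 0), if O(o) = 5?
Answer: -130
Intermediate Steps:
n = -2 (n = -2 + 0 = -2)
d(p) = -10 + p² + 5*p (d(p) = (p² + 4*p) + (p + 5*(-2)) = (p² + 4*p) + (p - 10) = (p² + 4*p) + (-10 + p) = -10 + p² + 5*p)
13*(d(-5) + 0) = 13*((-10 + (-5)² + 5*(-5)) + 0) = 13*((-10 + 25 - 25) + 0) = 13*(-10 + 0) = 13*(-10) = -130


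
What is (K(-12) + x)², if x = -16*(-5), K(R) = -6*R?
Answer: 23104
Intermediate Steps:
x = 80
(K(-12) + x)² = (-6*(-12) + 80)² = (72 + 80)² = 152² = 23104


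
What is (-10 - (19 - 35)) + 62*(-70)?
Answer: -4334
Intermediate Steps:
(-10 - (19 - 35)) + 62*(-70) = (-10 - 1*(-16)) - 4340 = (-10 + 16) - 4340 = 6 - 4340 = -4334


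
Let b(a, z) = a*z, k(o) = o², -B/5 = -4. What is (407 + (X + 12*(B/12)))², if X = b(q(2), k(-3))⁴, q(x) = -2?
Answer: 11109792409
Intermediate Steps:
B = 20 (B = -5*(-4) = 20)
X = 104976 (X = (-2*(-3)²)⁴ = (-2*9)⁴ = (-18)⁴ = 104976)
(407 + (X + 12*(B/12)))² = (407 + (104976 + 12*(20/12)))² = (407 + (104976 + 12*(20*(1/12))))² = (407 + (104976 + 12*(5/3)))² = (407 + (104976 + 20))² = (407 + 104996)² = 105403² = 11109792409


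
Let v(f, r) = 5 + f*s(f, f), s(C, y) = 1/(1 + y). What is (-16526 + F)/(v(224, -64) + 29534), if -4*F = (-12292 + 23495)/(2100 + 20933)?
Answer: -342581542875/612355245868 ≈ -0.55945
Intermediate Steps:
v(f, r) = 5 + f/(1 + f)
F = -11203/92132 (F = -(-12292 + 23495)/(4*(2100 + 20933)) = -11203/(4*23033) = -¼*11203/23033 = -11203/92132 ≈ -0.12160)
(-16526 + F)/(v(224, -64) + 29534) = (-16526 - 11203/92132)/((5 + 6*224)/(1 + 224) + 29534) = -1522584635/(92132*((5 + 1344)/225 + 29534)) = -1522584635/(92132*((1/225)*1349 + 29534)) = -1522584635/(92132*(1349/225 + 29534)) = -1522584635/(92132*6646499/225) = -1522584635/92132*225/6646499 = -342581542875/612355245868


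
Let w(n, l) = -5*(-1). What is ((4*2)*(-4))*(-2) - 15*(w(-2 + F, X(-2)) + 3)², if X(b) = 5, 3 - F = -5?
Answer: -896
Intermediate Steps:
F = 8 (F = 3 - 1*(-5) = 3 + 5 = 8)
w(n, l) = 5
((4*2)*(-4))*(-2) - 15*(w(-2 + F, X(-2)) + 3)² = ((4*2)*(-4))*(-2) - 15*(5 + 3)² = (8*(-4))*(-2) - 15*8² = -32*(-2) - 15*64 = 64 - 960 = -896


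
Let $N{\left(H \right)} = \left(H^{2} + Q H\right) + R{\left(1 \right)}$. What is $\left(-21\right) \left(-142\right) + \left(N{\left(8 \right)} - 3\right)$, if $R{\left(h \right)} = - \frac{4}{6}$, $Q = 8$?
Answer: $\frac{9319}{3} \approx 3106.3$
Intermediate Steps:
$R{\left(h \right)} = - \frac{2}{3}$ ($R{\left(h \right)} = \left(-4\right) \frac{1}{6} = - \frac{2}{3}$)
$N{\left(H \right)} = - \frac{2}{3} + H^{2} + 8 H$ ($N{\left(H \right)} = \left(H^{2} + 8 H\right) - \frac{2}{3} = - \frac{2}{3} + H^{2} + 8 H$)
$\left(-21\right) \left(-142\right) + \left(N{\left(8 \right)} - 3\right) = \left(-21\right) \left(-142\right) + \left(\left(- \frac{2}{3} + 8^{2} + 8 \cdot 8\right) - 3\right) = 2982 + \left(\left(- \frac{2}{3} + 64 + 64\right) - 3\right) = 2982 + \left(\frac{382}{3} - 3\right) = 2982 + \frac{373}{3} = \frac{9319}{3}$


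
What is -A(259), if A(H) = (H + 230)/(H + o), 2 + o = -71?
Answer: -163/62 ≈ -2.6290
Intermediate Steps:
o = -73 (o = -2 - 71 = -73)
A(H) = (230 + H)/(-73 + H) (A(H) = (H + 230)/(H - 73) = (230 + H)/(-73 + H))
-A(259) = -(230 + 259)/(-73 + 259) = -489/186 = -1*163/62 = -163/62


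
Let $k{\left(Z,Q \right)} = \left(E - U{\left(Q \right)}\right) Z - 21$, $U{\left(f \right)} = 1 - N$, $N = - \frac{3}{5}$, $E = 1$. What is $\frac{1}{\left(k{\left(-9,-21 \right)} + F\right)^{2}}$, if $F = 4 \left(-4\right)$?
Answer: $\frac{25}{24964} \approx 0.0010014$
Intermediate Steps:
$N = - \frac{3}{5}$ ($N = \left(-3\right) \frac{1}{5} = - \frac{3}{5} \approx -0.6$)
$U{\left(f \right)} = \frac{8}{5}$ ($U{\left(f \right)} = 1 - - \frac{3}{5} = 1 + \frac{3}{5} = \frac{8}{5}$)
$F = -16$
$k{\left(Z,Q \right)} = -21 - \frac{3 Z}{5}$ ($k{\left(Z,Q \right)} = \left(1 - \frac{8}{5}\right) Z - 21 = - \frac{3 Z}{5} - 21 = -21 - \frac{3 Z}{5}$)
$\frac{1}{\left(k{\left(-9,-21 \right)} + F\right)^{2}} = \frac{1}{\left(\left(-21 - - \frac{27}{5}\right) - 16\right)^{2}} = \frac{1}{\left(\left(-21 + \frac{27}{5}\right) - 16\right)^{2}} = \frac{1}{\left(- \frac{78}{5} - 16\right)^{2}} = \frac{1}{\left(- \frac{158}{5}\right)^{2}} = \frac{1}{\frac{24964}{25}} = \frac{25}{24964}$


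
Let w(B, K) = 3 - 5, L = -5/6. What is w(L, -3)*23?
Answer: -46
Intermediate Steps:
L = -⅚ (L = -5*⅙ = -⅚ ≈ -0.83333)
w(B, K) = -2
w(L, -3)*23 = -2*23 = -46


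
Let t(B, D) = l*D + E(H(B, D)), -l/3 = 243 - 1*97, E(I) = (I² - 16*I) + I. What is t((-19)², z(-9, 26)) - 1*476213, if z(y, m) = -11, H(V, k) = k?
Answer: -471109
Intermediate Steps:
E(I) = I² - 15*I
l = -438 (l = -3*(243 - 1*97) = -3*(243 - 97) = -3*146 = -438)
t(B, D) = -438*D + D*(-15 + D)
t((-19)², z(-9, 26)) - 1*476213 = -11*(-453 - 11) - 1*476213 = -11*(-464) - 476213 = 5104 - 476213 = -471109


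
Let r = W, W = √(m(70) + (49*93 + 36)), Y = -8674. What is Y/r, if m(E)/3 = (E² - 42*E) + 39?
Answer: -4337*√10590/5295 ≈ -84.289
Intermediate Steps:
m(E) = 117 - 126*E + 3*E² (m(E) = 3*((E² - 42*E) + 39) = 3*(39 + E² - 42*E) = 117 - 126*E + 3*E²)
W = √10590 (W = √((117 - 126*70 + 3*70²) + (49*93 + 36)) = √((117 - 8820 + 3*4900) + (4557 + 36)) = √((117 - 8820 + 14700) + 4593) = √(5997 + 4593) = √10590 ≈ 102.91)
r = √10590 ≈ 102.91
Y/r = -8674*√10590/10590 = -4337*√10590/5295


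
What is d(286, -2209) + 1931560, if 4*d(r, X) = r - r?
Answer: 1931560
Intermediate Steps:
d(r, X) = 0 (d(r, X) = (r - r)/4 = (¼)*0 = 0)
d(286, -2209) + 1931560 = 0 + 1931560 = 1931560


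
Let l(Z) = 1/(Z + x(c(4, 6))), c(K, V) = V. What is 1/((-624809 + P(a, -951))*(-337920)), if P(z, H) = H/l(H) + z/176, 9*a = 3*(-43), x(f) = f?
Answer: -1/92551529600 ≈ -1.0805e-11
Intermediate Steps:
l(Z) = 1/(6 + Z) (l(Z) = 1/(Z + 6) = 1/(6 + Z))
a = -43/3 (a = (3*(-43))/9 = (⅑)*(-129) = -43/3 ≈ -14.333)
P(z, H) = z/176 + H*(6 + H) (P(z, H) = H/(1/(6 + H)) + z/176 = H*(6 + H) + z*(1/176) = H*(6 + H) + z/176 = z/176 + H*(6 + H))
1/((-624809 + P(a, -951))*(-337920)) = 1/(-624809 + ((1/176)*(-43/3) - 951*(6 - 951))*(-337920)) = -1/337920/(-624809 + (-43/528 - 951*(-945))) = -1/337920/(-624809 + (-43/528 + 898695)) = -1/337920/(-624809 + 474510917/528) = -1/337920/(144611765/528) = (528/144611765)*(-1/337920) = -1/92551529600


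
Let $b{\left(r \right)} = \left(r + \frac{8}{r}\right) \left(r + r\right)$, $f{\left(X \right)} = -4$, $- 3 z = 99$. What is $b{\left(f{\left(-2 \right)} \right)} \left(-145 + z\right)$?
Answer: $-8544$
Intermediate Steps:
$z = -33$ ($z = \left(- \frac{1}{3}\right) 99 = -33$)
$b{\left(r \right)} = 2 r \left(r + \frac{8}{r}\right)$ ($b{\left(r \right)} = \left(r + \frac{8}{r}\right) 2 r = 2 r \left(r + \frac{8}{r}\right)$)
$b{\left(f{\left(-2 \right)} \right)} \left(-145 + z\right) = \left(16 + 2 \left(-4\right)^{2}\right) \left(-145 - 33\right) = \left(16 + 2 \cdot 16\right) \left(-178\right) = \left(16 + 32\right) \left(-178\right) = 48 \left(-178\right) = -8544$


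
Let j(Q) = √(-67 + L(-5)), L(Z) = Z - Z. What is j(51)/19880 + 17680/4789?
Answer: 17680/4789 + I*√67/19880 ≈ 3.6918 + 0.00041174*I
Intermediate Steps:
L(Z) = 0
j(Q) = I*√67 (j(Q) = √(-67 + 0) = √(-67) = I*√67)
j(51)/19880 + 17680/4789 = (I*√67)/19880 + 17680/4789 = (I*√67)*(1/19880) + 17680*(1/4789) = I*√67/19880 + 17680/4789 = 17680/4789 + I*√67/19880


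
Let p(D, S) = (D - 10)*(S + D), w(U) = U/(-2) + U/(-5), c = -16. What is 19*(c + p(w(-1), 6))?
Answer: -148789/100 ≈ -1487.9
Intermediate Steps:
w(U) = -7*U/10 (w(U) = U*(-1/2) + U*(-1/5) = -U/2 - U/5 = -7*U/10)
p(D, S) = (-10 + D)*(D + S)
19*(c + p(w(-1), 6)) = 19*(-16 + ((-7/10*(-1))**2 - (-7)*(-1) - 10*6 - 7/10*(-1)*6)) = 19*(-16 + ((7/10)**2 - 10*7/10 - 60 + (7/10)*6)) = 19*(-16 + (49/100 - 7 - 60 + 21/5)) = 19*(-16 - 6231/100) = 19*(-7831/100) = -148789/100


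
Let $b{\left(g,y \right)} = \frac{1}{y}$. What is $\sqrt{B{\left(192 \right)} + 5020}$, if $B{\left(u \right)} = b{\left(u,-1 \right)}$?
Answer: $\sqrt{5019} \approx 70.845$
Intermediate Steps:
$B{\left(u \right)} = -1$ ($B{\left(u \right)} = \frac{1}{-1} = -1$)
$\sqrt{B{\left(192 \right)} + 5020} = \sqrt{-1 + 5020} = \sqrt{5019}$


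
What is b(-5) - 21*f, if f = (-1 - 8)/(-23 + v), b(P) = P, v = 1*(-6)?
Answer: -334/29 ≈ -11.517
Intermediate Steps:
v = -6
f = 9/29 (f = (-1 - 8)/(-23 - 6) = -9/(-29) = -9*(-1/29) = 9/29 ≈ 0.31034)
b(-5) - 21*f = -5 - 21*9/29 = -5 - 189/29 = -334/29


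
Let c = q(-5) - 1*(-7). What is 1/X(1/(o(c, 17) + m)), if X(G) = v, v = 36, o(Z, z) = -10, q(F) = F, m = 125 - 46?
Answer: 1/36 ≈ 0.027778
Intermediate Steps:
m = 79
c = 2 (c = -5 - 1*(-7) = -5 + 7 = 2)
X(G) = 36
1/X(1/(o(c, 17) + m)) = 1/36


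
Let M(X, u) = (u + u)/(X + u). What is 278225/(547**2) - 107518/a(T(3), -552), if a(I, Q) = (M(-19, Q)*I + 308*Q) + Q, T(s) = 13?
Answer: 22731407767601/14568482619492 ≈ 1.5603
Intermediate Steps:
M(X, u) = 2*u/(X + u) (M(X, u) = (2*u)/(X + u) = 2*u/(X + u))
a(I, Q) = 309*Q + 2*I*Q/(-19 + Q) (a(I, Q) = ((2*Q/(-19 + Q))*I + 308*Q) + Q = (2*I*Q/(-19 + Q) + 308*Q) + Q = (308*Q + 2*I*Q/(-19 + Q)) + Q = 309*Q + 2*I*Q/(-19 + Q))
278225/(547**2) - 107518/a(T(3), -552) = 278225/(547**2) - 107518*(-(-19 - 552)/(552*(-5871 + 2*13 + 309*(-552)))) = 278225/299209 - 107518*571/(552*(-5871 + 26 - 170568)) = 278225*(1/299209) - 107518/((-552*(-1/571)*(-176413))) = 278225/299209 - 107518/(-97379976/571) = 278225/299209 - 107518*(-571/97379976) = 278225/299209 + 30696389/48689988 = 22731407767601/14568482619492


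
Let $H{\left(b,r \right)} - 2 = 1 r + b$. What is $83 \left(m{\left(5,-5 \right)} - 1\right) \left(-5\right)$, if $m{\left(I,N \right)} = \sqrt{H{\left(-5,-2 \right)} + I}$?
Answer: $415$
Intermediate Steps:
$H{\left(b,r \right)} = 2 + b + r$ ($H{\left(b,r \right)} = 2 + \left(1 r + b\right) = 2 + \left(r + b\right) = 2 + \left(b + r\right) = 2 + b + r$)
$m{\left(I,N \right)} = \sqrt{-5 + I}$ ($m{\left(I,N \right)} = \sqrt{\left(2 - 5 - 2\right) + I} = \sqrt{-5 + I}$)
$83 \left(m{\left(5,-5 \right)} - 1\right) \left(-5\right) = 83 \left(\sqrt{-5 + 5} - 1\right) \left(-5\right) = 83 \left(\sqrt{0} - 1\right) \left(-5\right) = 83 \left(0 - 1\right) \left(-5\right) = 83 \left(-1\right) \left(-5\right) = \left(-83\right) \left(-5\right) = 415$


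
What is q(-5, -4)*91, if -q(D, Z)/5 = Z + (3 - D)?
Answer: -1820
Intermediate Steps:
q(D, Z) = -15 - 5*Z + 5*D (q(D, Z) = -5*(Z + (3 - D)) = -5*(3 + Z - D) = -15 - 5*Z + 5*D)
q(-5, -4)*91 = (-15 - 5*(-4) + 5*(-5))*91 = (-15 + 20 - 25)*91 = -20*91 = -1820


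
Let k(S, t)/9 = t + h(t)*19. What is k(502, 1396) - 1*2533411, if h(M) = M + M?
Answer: -2043415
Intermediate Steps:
h(M) = 2*M
k(S, t) = 351*t (k(S, t) = 9*(t + (2*t)*19) = 9*(t + 38*t) = 9*(39*t) = 351*t)
k(502, 1396) - 1*2533411 = 351*1396 - 1*2533411 = 489996 - 2533411 = -2043415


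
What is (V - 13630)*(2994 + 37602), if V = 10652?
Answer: -120894888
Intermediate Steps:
(V - 13630)*(2994 + 37602) = (10652 - 13630)*(2994 + 37602) = -2978*40596 = -120894888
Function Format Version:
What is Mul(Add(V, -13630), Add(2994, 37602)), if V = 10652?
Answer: -120894888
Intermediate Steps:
Mul(Add(V, -13630), Add(2994, 37602)) = Mul(Add(10652, -13630), Add(2994, 37602)) = Mul(-2978, 40596) = -120894888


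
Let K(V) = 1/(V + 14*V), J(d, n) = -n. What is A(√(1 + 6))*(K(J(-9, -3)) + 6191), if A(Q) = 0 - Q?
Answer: -278596*√7/45 ≈ -16380.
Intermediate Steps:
A(Q) = -Q
K(V) = 1/(15*V)
A(√(1 + 6))*(K(J(-9, -3)) + 6191) = (-√(1 + 6))*(1/(15*((-1*(-3)))) + 6191) = (-√7)*((1/15)/3 + 6191) = (-√7)*((1/15)*(⅓) + 6191) = (-√7)*(1/45 + 6191) = -√7*(278596/45) = -278596*√7/45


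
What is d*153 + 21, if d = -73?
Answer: -11148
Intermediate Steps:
d*153 + 21 = -73*153 + 21 = -11169 + 21 = -11148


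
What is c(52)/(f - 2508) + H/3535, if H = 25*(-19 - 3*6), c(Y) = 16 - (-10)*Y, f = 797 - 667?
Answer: -409441/840623 ≈ -0.48707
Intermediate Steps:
f = 130
c(Y) = 16 + 10*Y
H = -925 (H = 25*(-19 - 18) = 25*(-37) = -925)
c(52)/(f - 2508) + H/3535 = (16 + 10*52)/(130 - 2508) - 925/3535 = (16 + 520)/(-2378) - 925*1/3535 = 536*(-1/2378) - 185/707 = -268/1189 - 185/707 = -409441/840623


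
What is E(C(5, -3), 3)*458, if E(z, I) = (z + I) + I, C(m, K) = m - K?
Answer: 6412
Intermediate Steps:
E(z, I) = z + 2*I (E(z, I) = (I + z) + I = z + 2*I)
E(C(5, -3), 3)*458 = ((5 - 1*(-3)) + 2*3)*458 = ((5 + 3) + 6)*458 = (8 + 6)*458 = 14*458 = 6412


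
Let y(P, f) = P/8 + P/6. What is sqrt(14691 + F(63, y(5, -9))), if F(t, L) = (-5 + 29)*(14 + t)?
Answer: sqrt(16539) ≈ 128.60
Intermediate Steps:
y(P, f) = 7*P/24 (y(P, f) = P*(1/8) + P*(1/6) = P/8 + P/6 = 7*P/24)
F(t, L) = 336 + 24*t (F(t, L) = 24*(14 + t) = 336 + 24*t)
sqrt(14691 + F(63, y(5, -9))) = sqrt(14691 + (336 + 24*63)) = sqrt(14691 + (336 + 1512)) = sqrt(14691 + 1848) = sqrt(16539)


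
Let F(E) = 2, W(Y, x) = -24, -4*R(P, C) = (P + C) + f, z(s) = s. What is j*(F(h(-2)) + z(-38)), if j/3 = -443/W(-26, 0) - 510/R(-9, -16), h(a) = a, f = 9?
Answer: 23553/2 ≈ 11777.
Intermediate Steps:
R(P, C) = -9/4 - C/4 - P/4 (R(P, C) = -((P + C) + 9)/4 = -((C + P) + 9)/4 = -(9 + C + P)/4 = -9/4 - C/4 - P/4)
j = -2617/8 (j = 3*(-443/(-24) - 510/(-9/4 - 1/4*(-16) - 1/4*(-9))) = 3*(-443*(-1/24) - 510/(-9/4 + 4 + 9/4)) = 3*(443/24 - 510/4) = 3*(443/24 - 510*1/4) = 3*(443/24 - 255/2) = 3*(-2617/24) = -2617/8 ≈ -327.13)
j*(F(h(-2)) + z(-38)) = -2617*(2 - 38)/8 = -2617/8*(-36) = 23553/2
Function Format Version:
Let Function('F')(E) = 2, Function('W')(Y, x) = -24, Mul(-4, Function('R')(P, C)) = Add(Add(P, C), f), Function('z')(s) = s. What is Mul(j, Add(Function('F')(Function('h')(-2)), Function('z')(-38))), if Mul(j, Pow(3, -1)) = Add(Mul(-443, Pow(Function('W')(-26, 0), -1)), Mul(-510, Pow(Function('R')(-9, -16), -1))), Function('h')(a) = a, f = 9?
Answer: Rational(23553, 2) ≈ 11777.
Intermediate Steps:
Function('R')(P, C) = Add(Rational(-9, 4), Mul(Rational(-1, 4), C), Mul(Rational(-1, 4), P)) (Function('R')(P, C) = Mul(Rational(-1, 4), Add(Add(P, C), 9)) = Mul(Rational(-1, 4), Add(Add(C, P), 9)) = Mul(Rational(-1, 4), Add(9, C, P)) = Add(Rational(-9, 4), Mul(Rational(-1, 4), C), Mul(Rational(-1, 4), P)))
j = Rational(-2617, 8) (j = Mul(3, Add(Mul(-443, Pow(-24, -1)), Mul(-510, Pow(Add(Rational(-9, 4), Mul(Rational(-1, 4), -16), Mul(Rational(-1, 4), -9)), -1)))) = Mul(3, Add(Mul(-443, Rational(-1, 24)), Mul(-510, Pow(Add(Rational(-9, 4), 4, Rational(9, 4)), -1)))) = Mul(3, Add(Rational(443, 24), Mul(-510, Pow(4, -1)))) = Mul(3, Add(Rational(443, 24), Mul(-510, Rational(1, 4)))) = Mul(3, Add(Rational(443, 24), Rational(-255, 2))) = Mul(3, Rational(-2617, 24)) = Rational(-2617, 8) ≈ -327.13)
Mul(j, Add(Function('F')(Function('h')(-2)), Function('z')(-38))) = Mul(Rational(-2617, 8), Add(2, -38)) = Mul(Rational(-2617, 8), -36) = Rational(23553, 2)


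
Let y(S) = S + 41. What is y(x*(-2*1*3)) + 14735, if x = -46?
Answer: 15052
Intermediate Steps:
y(S) = 41 + S
y(x*(-2*1*3)) + 14735 = (41 - 46*(-2*1)*3) + 14735 = (41 - (-92)*3) + 14735 = (41 - 46*(-6)) + 14735 = (41 + 276) + 14735 = 317 + 14735 = 15052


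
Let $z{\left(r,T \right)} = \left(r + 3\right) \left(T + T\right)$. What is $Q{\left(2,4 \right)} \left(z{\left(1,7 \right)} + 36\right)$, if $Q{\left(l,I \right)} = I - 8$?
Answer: $-368$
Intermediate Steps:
$z{\left(r,T \right)} = 2 T \left(3 + r\right)$ ($z{\left(r,T \right)} = \left(3 + r\right) 2 T = 2 T \left(3 + r\right)$)
$Q{\left(l,I \right)} = -8 + I$
$Q{\left(2,4 \right)} \left(z{\left(1,7 \right)} + 36\right) = \left(-8 + 4\right) \left(2 \cdot 7 \left(3 + 1\right) + 36\right) = - 4 \left(2 \cdot 7 \cdot 4 + 36\right) = - 4 \left(56 + 36\right) = \left(-4\right) 92 = -368$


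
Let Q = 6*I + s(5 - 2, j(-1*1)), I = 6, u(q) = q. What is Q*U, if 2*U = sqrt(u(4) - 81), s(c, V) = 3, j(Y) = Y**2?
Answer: 39*I*sqrt(77)/2 ≈ 171.11*I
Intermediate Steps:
U = I*sqrt(77)/2 (U = sqrt(4 - 81)/2 = sqrt(-77)/2 = (I*sqrt(77))/2 = I*sqrt(77)/2 ≈ 4.3875*I)
Q = 39 (Q = 6*6 + 3 = 36 + 3 = 39)
Q*U = 39*(I*sqrt(77)/2) = 39*I*sqrt(77)/2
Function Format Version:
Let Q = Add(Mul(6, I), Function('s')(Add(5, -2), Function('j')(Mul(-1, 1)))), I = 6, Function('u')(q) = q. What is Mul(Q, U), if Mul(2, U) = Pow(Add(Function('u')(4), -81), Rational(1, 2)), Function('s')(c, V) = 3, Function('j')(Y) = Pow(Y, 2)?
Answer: Mul(Rational(39, 2), I, Pow(77, Rational(1, 2))) ≈ Mul(171.11, I)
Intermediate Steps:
U = Mul(Rational(1, 2), I, Pow(77, Rational(1, 2))) (U = Mul(Rational(1, 2), Pow(Add(4, -81), Rational(1, 2))) = Mul(Rational(1, 2), Pow(-77, Rational(1, 2))) = Mul(Rational(1, 2), Mul(I, Pow(77, Rational(1, 2)))) = Mul(Rational(1, 2), I, Pow(77, Rational(1, 2))) ≈ Mul(4.3875, I))
Q = 39 (Q = Add(Mul(6, 6), 3) = Add(36, 3) = 39)
Mul(Q, U) = Mul(39, Mul(Rational(1, 2), I, Pow(77, Rational(1, 2)))) = Mul(Rational(39, 2), I, Pow(77, Rational(1, 2)))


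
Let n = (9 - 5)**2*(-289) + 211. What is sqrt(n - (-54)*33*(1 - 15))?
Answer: I*sqrt(29361) ≈ 171.35*I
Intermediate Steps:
n = -4413 (n = 4**2*(-289) + 211 = 16*(-289) + 211 = -4624 + 211 = -4413)
sqrt(n - (-54)*33*(1 - 15)) = sqrt(-4413 - (-54)*33*(1 - 15)) = sqrt(-4413 - (-54)*33*(-14)) = sqrt(-4413 - (-54)*(-462)) = sqrt(-4413 - 54*462) = sqrt(-4413 - 24948) = sqrt(-29361) = I*sqrt(29361)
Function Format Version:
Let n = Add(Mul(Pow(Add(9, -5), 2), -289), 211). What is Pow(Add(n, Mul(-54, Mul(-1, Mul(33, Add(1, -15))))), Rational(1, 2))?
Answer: Mul(I, Pow(29361, Rational(1, 2))) ≈ Mul(171.35, I)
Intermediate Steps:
n = -4413 (n = Add(Mul(Pow(4, 2), -289), 211) = Add(Mul(16, -289), 211) = Add(-4624, 211) = -4413)
Pow(Add(n, Mul(-54, Mul(-1, Mul(33, Add(1, -15))))), Rational(1, 2)) = Pow(Add(-4413, Mul(-54, Mul(-1, Mul(33, Add(1, -15))))), Rational(1, 2)) = Pow(Add(-4413, Mul(-54, Mul(-1, Mul(33, -14)))), Rational(1, 2)) = Pow(Add(-4413, Mul(-54, Mul(-1, -462))), Rational(1, 2)) = Pow(Add(-4413, Mul(-54, 462)), Rational(1, 2)) = Pow(Add(-4413, -24948), Rational(1, 2)) = Pow(-29361, Rational(1, 2)) = Mul(I, Pow(29361, Rational(1, 2)))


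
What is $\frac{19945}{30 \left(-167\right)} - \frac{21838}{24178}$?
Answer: $- \frac{59163859}{12113178} \approx -4.8843$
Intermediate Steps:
$\frac{19945}{30 \left(-167\right)} - \frac{21838}{24178} = \frac{19945}{-5010} - \frac{10919}{12089} = 19945 \left(- \frac{1}{5010}\right) - \frac{10919}{12089} = - \frac{3989}{1002} - \frac{10919}{12089} = - \frac{59163859}{12113178}$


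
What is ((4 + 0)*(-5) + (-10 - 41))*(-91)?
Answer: 6461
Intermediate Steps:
((4 + 0)*(-5) + (-10 - 41))*(-91) = (4*(-5) - 51)*(-91) = (-20 - 51)*(-91) = -71*(-91) = 6461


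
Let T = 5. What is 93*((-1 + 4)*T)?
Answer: 1395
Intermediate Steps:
93*((-1 + 4)*T) = 93*((-1 + 4)*5) = 93*(3*5) = 93*15 = 1395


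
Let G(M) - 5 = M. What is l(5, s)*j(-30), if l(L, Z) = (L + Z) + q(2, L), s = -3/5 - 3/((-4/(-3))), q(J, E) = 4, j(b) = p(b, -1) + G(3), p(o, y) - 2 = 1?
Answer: 1353/20 ≈ 67.650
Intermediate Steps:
p(o, y) = 3 (p(o, y) = 2 + 1 = 3)
G(M) = 5 + M
j(b) = 11 (j(b) = 3 + (5 + 3) = 3 + 8 = 11)
s = -57/20 (s = -3*1/5 - 3/((-4*(-1/3))) = -3/5 - 3/4/3 = -3/5 - 3*3/4 = -3/5 - 9/4 = -57/20 ≈ -2.8500)
l(L, Z) = 4 + L + Z (l(L, Z) = (L + Z) + 4 = 4 + L + Z)
l(5, s)*j(-30) = (4 + 5 - 57/20)*11 = (123/20)*11 = 1353/20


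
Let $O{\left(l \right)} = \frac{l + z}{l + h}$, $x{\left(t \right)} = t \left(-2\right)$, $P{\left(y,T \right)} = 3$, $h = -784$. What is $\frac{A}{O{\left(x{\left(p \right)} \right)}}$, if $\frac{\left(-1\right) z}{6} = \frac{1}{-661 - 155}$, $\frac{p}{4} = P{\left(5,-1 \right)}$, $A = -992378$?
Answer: $- \frac{109050433664}{3263} \approx -3.342 \cdot 10^{7}$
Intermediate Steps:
$p = 12$ ($p = 4 \cdot 3 = 12$)
$x{\left(t \right)} = - 2 t$
$z = \frac{1}{136}$ ($z = - \frac{6}{-661 - 155} = - \frac{6}{-816} = \left(-6\right) \left(- \frac{1}{816}\right) = \frac{1}{136} \approx 0.0073529$)
$O{\left(l \right)} = \frac{\frac{1}{136} + l}{-784 + l}$ ($O{\left(l \right)} = \frac{l + \frac{1}{136}}{l - 784} = \frac{\frac{1}{136} + l}{-784 + l}$)
$\frac{A}{O{\left(x{\left(p \right)} \right)}} = - \frac{992378}{\frac{1}{-784 - 24} \left(\frac{1}{136} - 24\right)} = - \frac{992378}{\frac{1}{-808} \left(- \frac{3263}{136}\right)} = - \frac{992378}{\left(- \frac{1}{808}\right) \left(- \frac{3263}{136}\right)} = - \frac{992378}{\frac{3263}{109888}} = \left(-992378\right) \frac{109888}{3263} = - \frac{109050433664}{3263}$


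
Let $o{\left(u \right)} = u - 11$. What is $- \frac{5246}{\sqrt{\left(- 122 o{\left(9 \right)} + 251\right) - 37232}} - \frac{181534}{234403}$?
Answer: $- \frac{181534}{234403} + \frac{5246 i \sqrt{36737}}{36737} \approx -0.77445 + 27.37 i$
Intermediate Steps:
$o{\left(u \right)} = -11 + u$
$- \frac{5246}{\sqrt{\left(- 122 o{\left(9 \right)} + 251\right) - 37232}} - \frac{181534}{234403} = - \frac{5246}{\sqrt{\left(- 122 \left(-11 + 9\right) + 251\right) - 37232}} - \frac{181534}{234403} = - \frac{5246}{\sqrt{\left(\left(-122\right) \left(-2\right) + 251\right) - 37232}} - \frac{181534}{234403} = - \frac{5246}{\sqrt{\left(244 + 251\right) - 37232}} - \frac{181534}{234403} = - \frac{5246}{\sqrt{495 - 37232}} - \frac{181534}{234403} = - \frac{5246}{\sqrt{-36737}} - \frac{181534}{234403} = - \frac{5246}{i \sqrt{36737}} - \frac{181534}{234403} = - 5246 \left(- \frac{i \sqrt{36737}}{36737}\right) - \frac{181534}{234403} = \frac{5246 i \sqrt{36737}}{36737} - \frac{181534}{234403} = - \frac{181534}{234403} + \frac{5246 i \sqrt{36737}}{36737}$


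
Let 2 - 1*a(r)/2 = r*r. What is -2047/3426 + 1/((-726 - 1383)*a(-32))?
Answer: -1470699331/2461464516 ≈ -0.59749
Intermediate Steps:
a(r) = 4 - 2*r**2 (a(r) = 4 - 2*r*r = 4 - 2*r**2)
-2047/3426 + 1/((-726 - 1383)*a(-32)) = -2047/3426 + 1/((-726 - 1383)*(4 - 2*(-32)**2)) = -2047*1/3426 + 1/((-2109)*(4 - 2*1024)) = -2047/3426 - 1/(2109*(4 - 2048)) = -2047/3426 - 1/2109/(-2044) = -2047/3426 - 1/2109*(-1/2044) = -2047/3426 + 1/4310796 = -1470699331/2461464516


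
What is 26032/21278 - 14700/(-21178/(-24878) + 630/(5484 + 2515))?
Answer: -15559860218980604/984511579859 ≈ -15805.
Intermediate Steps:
26032/21278 - 14700/(-21178/(-24878) + 630/(5484 + 2515)) = 26032*(1/21278) - 14700/(-21178*(-1/24878) + 630/7999) = 13016/10639 - 14700/(10589/12439 + 630*(1/7999)) = 13016/10639 - 14700/(10589/12439 + 630/7999) = 13016/10639 - 14700/92537981/99499561 = 13016/10639 - 14700*99499561/92537981 = 13016/10639 - 1462643546700/92537981 = -15559860218980604/984511579859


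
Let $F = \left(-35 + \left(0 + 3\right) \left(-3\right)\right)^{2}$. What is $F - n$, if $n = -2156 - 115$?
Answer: $4207$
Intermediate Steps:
$n = -2271$ ($n = -2156 - 115 = -2271$)
$F = 1936$ ($F = \left(-35 + 3 \left(-3\right)\right)^{2} = \left(-35 - 9\right)^{2} = \left(-44\right)^{2} = 1936$)
$F - n = 1936 - -2271 = 1936 + 2271 = 4207$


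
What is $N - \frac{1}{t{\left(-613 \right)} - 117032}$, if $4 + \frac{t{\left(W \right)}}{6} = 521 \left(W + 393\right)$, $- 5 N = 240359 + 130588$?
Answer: $- \frac{298529242867}{4023880} \approx -74189.0$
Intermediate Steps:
$N = - \frac{370947}{5}$ ($N = - \frac{240359 + 130588}{5} = \left(- \frac{1}{5}\right) 370947 = - \frac{370947}{5} \approx -74189.0$)
$t{\left(W \right)} = 1228494 + 3126 W$ ($t{\left(W \right)} = -24 + 6 \cdot 521 \left(W + 393\right) = -24 + 6 \cdot 521 \left(393 + W\right) = -24 + 6 \left(204753 + 521 W\right) = -24 + \left(1228518 + 3126 W\right) = 1228494 + 3126 W$)
$N - \frac{1}{t{\left(-613 \right)} - 117032} = - \frac{370947}{5} - \frac{1}{\left(1228494 + 3126 \left(-613\right)\right) - 117032} = - \frac{370947}{5} - \frac{1}{\left(1228494 - 1916238\right) - 117032} = - \frac{370947}{5} - \frac{1}{-687744 - 117032} = - \frac{370947}{5} - \frac{1}{-804776} = - \frac{370947}{5} - - \frac{1}{804776} = - \frac{370947}{5} + \frac{1}{804776} = - \frac{298529242867}{4023880}$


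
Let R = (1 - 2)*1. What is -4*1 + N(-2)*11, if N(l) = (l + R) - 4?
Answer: -81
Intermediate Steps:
R = -1 (R = -1*1 = -1)
N(l) = -5 + l (N(l) = (l - 1) - 4 = (-1 + l) - 4 = -5 + l)
-4*1 + N(-2)*11 = -4*1 + (-5 - 2)*11 = -4 - 7*11 = -4 - 77 = -81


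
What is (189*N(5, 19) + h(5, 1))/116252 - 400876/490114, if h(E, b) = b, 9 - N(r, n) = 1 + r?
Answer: -41658500/51238069 ≈ -0.81304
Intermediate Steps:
N(r, n) = 8 - r (N(r, n) = 9 - (1 + r) = 9 + (-1 - r) = 8 - r)
(189*N(5, 19) + h(5, 1))/116252 - 400876/490114 = (189*(8 - 1*5) + 1)/116252 - 400876/490114 = (189*(8 - 5) + 1)*(1/116252) - 400876*1/490114 = (189*3 + 1)*(1/116252) - 1442/1763 = (567 + 1)*(1/116252) - 1442/1763 = 568*(1/116252) - 1442/1763 = 142/29063 - 1442/1763 = -41658500/51238069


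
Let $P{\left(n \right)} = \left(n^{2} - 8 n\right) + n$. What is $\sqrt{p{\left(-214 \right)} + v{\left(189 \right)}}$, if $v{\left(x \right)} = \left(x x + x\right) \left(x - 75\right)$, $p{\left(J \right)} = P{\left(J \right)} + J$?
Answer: $2 \sqrt{1035205} \approx 2034.9$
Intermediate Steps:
$P{\left(n \right)} = n^{2} - 7 n$
$p{\left(J \right)} = J + J \left(-7 + J\right)$ ($p{\left(J \right)} = J \left(-7 + J\right) + J = J + J \left(-7 + J\right)$)
$v{\left(x \right)} = \left(-75 + x\right) \left(x + x^{2}\right)$ ($v{\left(x \right)} = \left(x^{2} + x\right) \left(-75 + x\right) = \left(x + x^{2}\right) \left(-75 + x\right) = \left(-75 + x\right) \left(x + x^{2}\right)$)
$\sqrt{p{\left(-214 \right)} + v{\left(189 \right)}} = \sqrt{- 214 \left(-6 - 214\right) + 189 \left(-75 + 189^{2} - 13986\right)} = \sqrt{\left(-214\right) \left(-220\right) + 189 \left(-75 + 35721 - 13986\right)} = \sqrt{47080 + 189 \cdot 21660} = \sqrt{47080 + 4093740} = \sqrt{4140820} = 2 \sqrt{1035205}$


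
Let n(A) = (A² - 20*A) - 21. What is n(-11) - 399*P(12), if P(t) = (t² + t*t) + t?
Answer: -119380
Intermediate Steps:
n(A) = -21 + A² - 20*A
P(t) = t + 2*t² (P(t) = (t² + t²) + t = 2*t² + t = t + 2*t²)
n(-11) - 399*P(12) = (-21 + (-11)² - 20*(-11)) - 4788*(1 + 2*12) = (-21 + 121 + 220) - 4788*(1 + 24) = 320 - 4788*25 = 320 - 399*300 = 320 - 119700 = -119380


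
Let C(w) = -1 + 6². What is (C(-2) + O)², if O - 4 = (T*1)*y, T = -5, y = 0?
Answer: 1521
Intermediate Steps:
C(w) = 35 (C(w) = -1 + 36 = 35)
O = 4 (O = 4 - 5*1*0 = 4 - 5*0 = 4 + 0 = 4)
(C(-2) + O)² = (35 + 4)² = 39² = 1521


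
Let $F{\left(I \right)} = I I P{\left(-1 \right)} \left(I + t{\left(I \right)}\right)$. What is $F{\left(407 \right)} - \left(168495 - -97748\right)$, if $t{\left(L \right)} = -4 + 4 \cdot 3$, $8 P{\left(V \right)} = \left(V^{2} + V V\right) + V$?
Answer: $\frac{66614391}{8} \approx 8.3268 \cdot 10^{6}$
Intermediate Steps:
$P{\left(V \right)} = \frac{V^{2}}{4} + \frac{V}{8}$ ($P{\left(V \right)} = \frac{\left(V^{2} + V V\right) + V}{8} = \frac{\left(V^{2} + V^{2}\right) + V}{8} = \frac{2 V^{2} + V}{8} = \frac{V + 2 V^{2}}{8} = \frac{V^{2}}{4} + \frac{V}{8}$)
$t{\left(L \right)} = 8$ ($t{\left(L \right)} = -4 + 12 = 8$)
$F{\left(I \right)} = \frac{I^{2} \left(8 + I\right)}{8}$ ($F{\left(I \right)} = I I \frac{1}{8} \left(-1\right) \left(1 + 2 \left(-1\right)\right) \left(I + 8\right) = I^{2} \cdot \frac{1}{8} \left(-1\right) \left(1 - 2\right) \left(8 + I\right) = I^{2} \cdot \frac{1}{8} \left(-1\right) \left(-1\right) \left(8 + I\right) = I^{2} \cdot \frac{1}{8} \left(8 + I\right) = \frac{I^{2}}{8} \left(8 + I\right) = \frac{I^{2} \left(8 + I\right)}{8}$)
$F{\left(407 \right)} - \left(168495 - -97748\right) = \frac{407^{2} \left(8 + 407\right)}{8} - \left(168495 - -97748\right) = \frac{1}{8} \cdot 165649 \cdot 415 - \left(168495 + 97748\right) = \frac{68744335}{8} - 266243 = \frac{66614391}{8}$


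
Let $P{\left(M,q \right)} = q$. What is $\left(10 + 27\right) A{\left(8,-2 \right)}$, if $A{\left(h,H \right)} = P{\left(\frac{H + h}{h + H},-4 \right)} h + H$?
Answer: $-1258$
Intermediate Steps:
$A{\left(h,H \right)} = H - 4 h$ ($A{\left(h,H \right)} = - 4 h + H = H - 4 h$)
$\left(10 + 27\right) A{\left(8,-2 \right)} = \left(10 + 27\right) \left(-2 - 32\right) = 37 \left(-2 - 32\right) = 37 \left(-34\right) = -1258$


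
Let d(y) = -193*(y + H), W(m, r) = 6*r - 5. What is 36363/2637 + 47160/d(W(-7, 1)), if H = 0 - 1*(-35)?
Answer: 1187863/169647 ≈ 7.0020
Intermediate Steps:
W(m, r) = -5 + 6*r
H = 35 (H = 0 + 35 = 35)
d(y) = -6755 - 193*y (d(y) = -193*(y + 35) = -193*(35 + y) = -6755 - 193*y)
36363/2637 + 47160/d(W(-7, 1)) = 36363/2637 + 47160/(-6755 - 193*(-5 + 6*1)) = 36363*(1/2637) + 47160/(-6755 - 193*(-5 + 6)) = 12121/879 + 47160/(-6755 - 193*1) = 12121/879 + 47160/(-6755 - 193) = 12121/879 + 47160/(-6948) = 12121/879 + 47160*(-1/6948) = 12121/879 - 1310/193 = 1187863/169647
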